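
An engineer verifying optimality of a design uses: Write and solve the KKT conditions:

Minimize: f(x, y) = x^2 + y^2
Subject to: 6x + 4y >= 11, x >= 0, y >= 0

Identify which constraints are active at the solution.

KKT conditions for min x^2 + y^2 s.t. 6x + 4y >= 11, x >= 0, y >= 0:
Stationarity: 2x = mu*6 + mu_x, 2y = mu*4 + mu_y, with mu, mu_x, mu_y >= 0
Complementary slackness: mu*(6x + 4y - 11) = 0, mu_x*x = 0, mu_y*y = 0
(0, 0) is infeasible (6*0 + 4*0 < 11), so if mu = 0 stationarity would force x = mu_x/2 >= 0, y = mu_y/2 >= 0 with mu_x*x = mu_y*y = 0, i.e. x = y = 0: contradiction. Hence mu > 0 and 6x + 4y = 11 is active.
Try x > 0, y > 0 (so mu_x = mu_y = 0): x = 6*mu/2, y = 4*mu/2
Substitute: 6*(6*mu/2) + 4*(4*mu/2) = 11
  mu*52/2 = 11 => mu = 11/26
x* = 33/26 > 0, y* = 11/13 > 0, consistent with mu_x = mu_y = 0.
f is convex and the constraints are linear, so this KKT point is the global minimum.
f* = 121/52
Active constraints: 6x + 4y >= 11 (holds with equality, mu = 11/26 > 0); x >= 0 and y >= 0 are inactive (mu_x = mu_y = 0).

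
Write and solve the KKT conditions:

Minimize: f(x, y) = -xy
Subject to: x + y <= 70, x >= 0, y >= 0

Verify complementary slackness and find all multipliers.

Problem: min -xy s.t. x + y <= 70 (multiplier lambda), x >= 0 (mu_x), y >= 0 (mu_y)
KKT stationarity: -y + lambda - mu_x = 0, -x + lambda - mu_y = 0, with lambda, mu_x, mu_y >= 0
Complementary slackness: lambda*(x + y - 70) = 0, mu_x*x = 0, mu_y*y = 0
If lambda = 0: y = -mu_x <= 0 and x = -mu_y <= 0 force x = y = 0 with f = 0; but x = y = 35 is feasible with f = -1225 < 0, so this is not the minimum. Hence lambda > 0 and x + y = 70.
Try x > 0, y > 0 (so mu_x = mu_y = 0): y = lambda, x = lambda => x = y = lambda
x + y = 70 => 2*lambda = 70 => lambda = 35
x* = y* = 35 > 0, consistent with mu_x = mu_y = 0.
(Any feasible point with x = 0 or y = 0 has f = 0 > -1225, so the minimum is not on those boundaries.)
min(-xy) = -1225 (i.e. max xy = 1225)
Multipliers: lambda = 35, mu_x = 0, mu_y = 0
Complementary slackness: lambda*(x + y - 70) = 35*(35 + 35 - 70) = 0, mu_x*x = 0*35 = 0, mu_y*y = 0*35 = 0. Satisfied.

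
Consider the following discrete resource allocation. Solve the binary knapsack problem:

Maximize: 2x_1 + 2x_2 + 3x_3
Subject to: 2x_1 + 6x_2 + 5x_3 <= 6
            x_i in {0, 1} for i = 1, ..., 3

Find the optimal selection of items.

Items: item 1 (v=2, w=2), item 2 (v=2, w=6), item 3 (v=3, w=5)
Capacity: 6
Checking all 8 subsets (w = total weight, v = total value):
  {}: w = 0, v = 0
  {1}: w = 2, v = 2
  {2}: w = 6, v = 2
  {3}: w = 5, v = 3
  {1, 2}: w = 8 > 6, infeasible
  {1, 3}: w = 7 > 6, infeasible
  {2, 3}: w = 11 > 6, infeasible
  {1, 2, 3}: w = 13 > 6, infeasible
Best feasible subset: items [3]
Total weight: 5 <= 6, total value: 3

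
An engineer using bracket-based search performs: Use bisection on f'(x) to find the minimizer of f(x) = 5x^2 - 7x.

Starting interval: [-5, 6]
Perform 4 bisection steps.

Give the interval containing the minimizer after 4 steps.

Finding critical point of f(x) = 5x^2 - 7x using bisection on f'(x) = 10x + -7.
f'(x) = 0 when x = 7/10.
Starting interval: [-5, 6]
Step 1: mid = 1/2, f'(mid) = -2, new interval = [1/2, 6]
Step 2: mid = 13/4, f'(mid) = 51/2, new interval = [1/2, 13/4]
Step 3: mid = 15/8, f'(mid) = 47/4, new interval = [1/2, 15/8]
Step 4: mid = 19/16, f'(mid) = 39/8, new interval = [1/2, 19/16]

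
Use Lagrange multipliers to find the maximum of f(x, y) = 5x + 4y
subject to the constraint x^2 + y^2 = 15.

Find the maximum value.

Set up Lagrange conditions: grad f = lambda * grad g
  5 = 2*lambda*x
  4 = 2*lambda*y
From these: x/y = 5/4, so x = 5t, y = 4t for some t.
Substitute into constraint: (5t)^2 + (4t)^2 = 15
  t^2 * 41 = 15
  t = sqrt(15/41)
Maximum = 5*x + 4*y = (5^2 + 4^2)*t = 41 * sqrt(15/41) = sqrt(615)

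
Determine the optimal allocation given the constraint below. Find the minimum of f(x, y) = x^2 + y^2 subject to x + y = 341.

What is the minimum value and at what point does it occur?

Substitute y = 341 - x into f(x,y) = x^2 + y^2:
g(x) = x^2 + (341 - x)^2 = 2x^2 - 682x + 116281
g'(x) = 4x - 682 = 0  =>  x = 341/2
y = 341 - 341/2 = 341/2
Minimum value = (341/2)^2 + (341/2)^2 = 116281/2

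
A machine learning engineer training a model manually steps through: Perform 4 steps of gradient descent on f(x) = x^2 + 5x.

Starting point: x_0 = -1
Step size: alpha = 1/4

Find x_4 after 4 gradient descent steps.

f(x) = x^2 + 5x, f'(x) = 2x + (5)
Step 1: f'(-1) = 3, x_1 = -1 - 1/4 * 3 = -7/4
Step 2: f'(-7/4) = 3/2, x_2 = -7/4 - 1/4 * 3/2 = -17/8
Step 3: f'(-17/8) = 3/4, x_3 = -17/8 - 1/4 * 3/4 = -37/16
Step 4: f'(-37/16) = 3/8, x_4 = -37/16 - 1/4 * 3/8 = -77/32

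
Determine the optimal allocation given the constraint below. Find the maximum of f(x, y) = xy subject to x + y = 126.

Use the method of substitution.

Substitute y = 126 - x into f(x,y) = xy:
g(x) = x(126 - x) = 126x - x^2
g'(x) = 126 - 2x = 0  =>  x = 63
y = 126 - 63 = 63
Maximum value = 63 * 63 = 3969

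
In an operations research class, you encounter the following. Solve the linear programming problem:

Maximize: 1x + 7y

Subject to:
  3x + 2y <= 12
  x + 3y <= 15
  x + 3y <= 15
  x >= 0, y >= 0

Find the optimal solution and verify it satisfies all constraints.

Feasible vertices: (0, 0), (0, 5), (6/7, 33/7), (4, 0)
Objective 1x + 7y at each vertex:
  (0, 0): 0
  (0, 5): 35
  (6/7, 33/7): 237/7
  (4, 0): 4
Maximum is 35 at (0, 5).
Verify constraints at (x, y) = (0, 5):
  3*0 + 2*5 = 10 <= 12
  1*0 + 3*5 = 15 <= 15 (active)
  1*0 + 3*5 = 15 <= 15 (active)
  x = 0 >= 0, y = 5 >= 0. All constraints satisfied.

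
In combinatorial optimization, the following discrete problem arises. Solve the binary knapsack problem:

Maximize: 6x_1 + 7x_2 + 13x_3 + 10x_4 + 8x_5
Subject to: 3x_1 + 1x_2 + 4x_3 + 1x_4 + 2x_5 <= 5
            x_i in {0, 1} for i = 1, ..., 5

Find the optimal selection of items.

Items: item 1 (v=6, w=3), item 2 (v=7, w=1), item 3 (v=13, w=4), item 4 (v=10, w=1), item 5 (v=8, w=2)
Capacity: 5
Checking all 32 subsets (w = total weight, v = total value):
  {}: w = 0, v = 0
  {1}: w = 3, v = 6
  {2}: w = 1, v = 7
  {3}: w = 4, v = 13
  {4}: w = 1, v = 10
  {5}: w = 2, v = 8
  {1, 2}: w = 4, v = 13
  {1, 3}: w = 7 > 5, infeasible
  {1, 4}: w = 4, v = 16
  {1, 5}: w = 5, v = 14
  {2, 3}: w = 5, v = 20
  {2, 4}: w = 2, v = 17
  {2, 5}: w = 3, v = 15
  {3, 4}: w = 5, v = 23
  {3, 5}: w = 6 > 5, infeasible
  {4, 5}: w = 3, v = 18
  {1, 2, 3}: w = 8 > 5, infeasible
  {1, 2, 4}: w = 5, v = 23
  {1, 2, 5}: w = 6 > 5, infeasible
  {1, 3, 4}: w = 8 > 5, infeasible
  {1, 3, 5}: w = 9 > 5, infeasible
  {1, 4, 5}: w = 6 > 5, infeasible
  {2, 3, 4}: w = 6 > 5, infeasible
  {2, 3, 5}: w = 7 > 5, infeasible
  {2, 4, 5}: w = 4, v = 25
  {3, 4, 5}: w = 7 > 5, infeasible
  {1, 2, 3, 4}: w = 9 > 5, infeasible
  {1, 2, 3, 5}: w = 10 > 5, infeasible
  {1, 2, 4, 5}: w = 7 > 5, infeasible
  {1, 3, 4, 5}: w = 10 > 5, infeasible
  {2, 3, 4, 5}: w = 8 > 5, infeasible
  {1, 2, 3, 4, 5}: w = 11 > 5, infeasible
Best feasible subset: items [2, 4, 5]
Total weight: 4 <= 5, total value: 25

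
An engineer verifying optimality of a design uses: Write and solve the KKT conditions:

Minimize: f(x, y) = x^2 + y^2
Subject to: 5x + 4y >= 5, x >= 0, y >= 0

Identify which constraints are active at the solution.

KKT conditions for min x^2 + y^2 s.t. 5x + 4y >= 5, x >= 0, y >= 0:
Stationarity: 2x = mu*5 + mu_x, 2y = mu*4 + mu_y, with mu, mu_x, mu_y >= 0
Complementary slackness: mu*(5x + 4y - 5) = 0, mu_x*x = 0, mu_y*y = 0
(0, 0) is infeasible (5*0 + 4*0 < 5), so if mu = 0 stationarity would force x = mu_x/2 >= 0, y = mu_y/2 >= 0 with mu_x*x = mu_y*y = 0, i.e. x = y = 0: contradiction. Hence mu > 0 and 5x + 4y = 5 is active.
Try x > 0, y > 0 (so mu_x = mu_y = 0): x = 5*mu/2, y = 4*mu/2
Substitute: 5*(5*mu/2) + 4*(4*mu/2) = 5
  mu*41/2 = 5 => mu = 10/41
x* = 25/41 > 0, y* = 20/41 > 0, consistent with mu_x = mu_y = 0.
f is convex and the constraints are linear, so this KKT point is the global minimum.
f* = 25/41
Active constraints: 5x + 4y >= 5 (holds with equality, mu = 10/41 > 0); x >= 0 and y >= 0 are inactive (mu_x = mu_y = 0).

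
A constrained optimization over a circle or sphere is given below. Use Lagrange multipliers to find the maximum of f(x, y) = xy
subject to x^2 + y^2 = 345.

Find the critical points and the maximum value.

Lagrange conditions: y = 2*lambda*x and x = 2*lambda*y
If x = 0 then y = 0, violating the constraint, so x, y != 0.
Dividing: y/x = x/y => x^2 = y^2 => y = x or y = -x
Constraint: 2x^2 = 345 => x^2 = 345/2 => x = +/-sqrt(345/2)
Critical points: (sqrt(345/2), sqrt(345/2)), (-sqrt(345/2), -sqrt(345/2)), (sqrt(345/2), -sqrt(345/2)), (-sqrt(345/2), sqrt(345/2))
  y = x:  xy = x^2 = 345/2  at (sqrt(345/2), sqrt(345/2)) and (-sqrt(345/2), -sqrt(345/2))
  y = -x: xy = -x^2 = -345/2 at (sqrt(345/2), -sqrt(345/2)) and (-sqrt(345/2), sqrt(345/2))
Maximum xy = 345/2 at (sqrt(345/2), sqrt(345/2)) and (-sqrt(345/2), -sqrt(345/2))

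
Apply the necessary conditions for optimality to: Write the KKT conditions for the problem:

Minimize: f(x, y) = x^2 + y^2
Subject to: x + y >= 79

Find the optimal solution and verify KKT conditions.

KKT conditions for min x^2 + y^2 s.t. x + y >= 79:
Stationarity: 2x = mu, 2y = mu
So x = y = mu/2.
Complementary slackness: mu*(x + y - 79) = 0
Primal feasibility: x + y >= 79; dual feasibility: mu >= 0
If mu = 0 then x = y = 0, but 0 + 0 < 79 is infeasible, so the constraint is active.
Constraint active: x + y = 2*(mu/2) = 79 => mu = 79
x = y = 79/2, f = 6241/2
Verify: stationarity 2*(79/2) = 79 = mu; primal 79/2 + 79/2 = 79 >= 79; dual mu = 79 >= 0; complementary slackness 79*(79 - 79) = 0. All KKT conditions hold.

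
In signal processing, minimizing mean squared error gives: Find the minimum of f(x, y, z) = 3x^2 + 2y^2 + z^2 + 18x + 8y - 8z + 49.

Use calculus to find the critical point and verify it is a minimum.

f(x,y,z) = 3x^2 + 2y^2 + z^2 + 18x + 8y - 8z + 49
df/dx = 6x + (18) = 0 => x = -3
df/dy = 4y + (8) = 0 => y = -2
df/dz = 2z + (-8) = 0 => z = 4
f(-3,-2,4) = 3*(-3)^2 + 2*(-2)^2 + 1*(4)^2 + 18*(-3) + 8*(-2) + -8*(4) + 49 = -2
Hessian is diagonal with entries 6, 4, 2 > 0, confirmed minimum.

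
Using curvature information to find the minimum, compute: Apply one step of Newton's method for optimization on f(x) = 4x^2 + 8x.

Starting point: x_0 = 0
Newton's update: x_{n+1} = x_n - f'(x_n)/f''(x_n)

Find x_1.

f(x) = 4x^2 + 8x
f'(x) = 8x + (8), f''(x) = 8
Newton step: x_1 = x_0 - f'(x_0)/f''(x_0)
f'(0) = 8
x_1 = 0 - 8/8 = -1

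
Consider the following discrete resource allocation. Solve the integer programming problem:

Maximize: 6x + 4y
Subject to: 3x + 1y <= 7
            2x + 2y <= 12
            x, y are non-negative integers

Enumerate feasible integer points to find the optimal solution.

Constraint 1: 3x + 1y <= 7
Constraint 2: 2x + 2y <= 12
Feasible x range (need y >= 0): 0 <= x <= min(7/3, 12/2) => x in {0, ..., 2}.
Enumerate feasible integer points row by row (the coefficient of y is 4 > 0, so for each x the largest feasible y gives the best value):
  x = 0: y <= min((7 - 3*0)/1, (12 - 2*0)/2) => y in {0, ..., 6}; best 6*0 + 4*6 = 24
  x = 1: y <= min((7 - 3*1)/1, (12 - 2*1)/2) => y in {0, ..., 4}; best 6*1 + 4*4 = 22
  x = 2: y <= min((7 - 3*2)/1, (12 - 2*2)/2) => y in {0, ..., 1}; best 6*2 + 4*1 = 16
The maximum 6x + 4y = 24 is achieved at x = 0, y = 6.
Check: 3*0 + 1*6 = 6 <= 7 and 2*0 + 2*6 = 12 <= 12.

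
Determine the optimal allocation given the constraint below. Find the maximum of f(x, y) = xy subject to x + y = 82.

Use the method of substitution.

Substitute y = 82 - x into f(x,y) = xy:
g(x) = x(82 - x) = 82x - x^2
g'(x) = 82 - 2x = 0  =>  x = 41
y = 82 - 41 = 41
Maximum value = 41 * 41 = 1681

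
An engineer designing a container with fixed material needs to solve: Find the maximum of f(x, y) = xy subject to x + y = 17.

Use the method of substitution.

Substitute y = 17 - x into f(x,y) = xy:
g(x) = x(17 - x) = 17x - x^2
g'(x) = 17 - 2x = 0  =>  x = 17/2
y = 17 - 17/2 = 17/2
Maximum value = (17/2) * (17/2) = 289/4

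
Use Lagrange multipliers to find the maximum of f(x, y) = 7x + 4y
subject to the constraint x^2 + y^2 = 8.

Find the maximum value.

Set up Lagrange conditions: grad f = lambda * grad g
  7 = 2*lambda*x
  4 = 2*lambda*y
From these: x/y = 7/4, so x = 7t, y = 4t for some t.
Substitute into constraint: (7t)^2 + (4t)^2 = 8
  t^2 * 65 = 8
  t = sqrt(8/65)
Maximum = 7*x + 4*y = (7^2 + 4^2)*t = 65 * sqrt(8/65) = sqrt(520)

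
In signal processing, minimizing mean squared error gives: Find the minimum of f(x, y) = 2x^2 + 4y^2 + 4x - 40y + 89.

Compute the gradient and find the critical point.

f(x,y) = 2x^2 + 4y^2 + 4x - 40y + 89
df/dx = 4x + (4) = 0  =>  x = -1
df/dy = 8y + (-40) = 0  =>  y = 5
f(-1, 5) = 2*(-1)^2 + 4*(5)^2 + 4*(-1) + -40*(5) + 89 = -13
Hessian is diagonal with entries 4, 8 > 0, so this is a minimum.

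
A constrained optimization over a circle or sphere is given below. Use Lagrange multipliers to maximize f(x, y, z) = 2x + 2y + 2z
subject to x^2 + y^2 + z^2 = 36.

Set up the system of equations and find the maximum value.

Lagrange conditions: 2 = 2*lambda*x, 2 = 2*lambda*y, 2 = 2*lambda*z
So x:2 = y:2 = z:2, i.e. x = 2t, y = 2t, z = 2t
Constraint: t^2*(2^2 + 2^2 + 2^2) = 36
  t^2 * 12 = 36  =>  t = sqrt(3)
Maximum = 2*2t + 2*2t + 2*2t = 12*sqrt(3) = sqrt(432)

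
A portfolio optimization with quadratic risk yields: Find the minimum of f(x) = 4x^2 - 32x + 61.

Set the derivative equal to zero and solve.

f(x) = 4x^2 - 32x + 61
f'(x) = 8x + (-32) = 0
x = 32/8 = 4
f(4) = -3
Since f''(x) = 8 > 0, this is a minimum.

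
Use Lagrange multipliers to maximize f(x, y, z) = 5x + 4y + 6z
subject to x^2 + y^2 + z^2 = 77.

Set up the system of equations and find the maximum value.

Lagrange conditions: 5 = 2*lambda*x, 4 = 2*lambda*y, 6 = 2*lambda*z
So x:5 = y:4 = z:6, i.e. x = 5t, y = 4t, z = 6t
Constraint: t^2*(5^2 + 4^2 + 6^2) = 77
  t^2 * 77 = 77  =>  t = sqrt(1)
Maximum = 5*5t + 4*4t + 6*6t = 77*sqrt(1) = 77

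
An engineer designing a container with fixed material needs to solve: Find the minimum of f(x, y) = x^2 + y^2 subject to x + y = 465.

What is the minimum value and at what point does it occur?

Substitute y = 465 - x into f(x,y) = x^2 + y^2:
g(x) = x^2 + (465 - x)^2 = 2x^2 - 930x + 216225
g'(x) = 4x - 930 = 0  =>  x = 465/2
y = 465 - 465/2 = 465/2
Minimum value = (465/2)^2 + (465/2)^2 = 216225/2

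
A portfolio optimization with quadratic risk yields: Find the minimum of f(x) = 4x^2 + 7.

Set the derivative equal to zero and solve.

f(x) = 4x^2 + 7
f'(x) = 8x + (0) = 0
x = 0/8 = 0
f(0) = 7
Since f''(x) = 8 > 0, this is a minimum.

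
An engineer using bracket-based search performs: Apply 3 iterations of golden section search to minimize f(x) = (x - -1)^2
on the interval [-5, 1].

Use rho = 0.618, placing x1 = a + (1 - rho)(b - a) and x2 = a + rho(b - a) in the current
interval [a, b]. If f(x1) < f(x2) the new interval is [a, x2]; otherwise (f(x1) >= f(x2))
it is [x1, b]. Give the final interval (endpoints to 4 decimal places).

Golden section search for min of f(x) = (x - -1)^2 on [-5, 1].
Each step: x1 = a + (1 - rho)(b - a), x2 = a + rho(b - a); if f(x1) < f(x2) keep [a, x2], otherwise keep [x1, b].
Step 1: [-5.0000, 1.0000], x1=-2.7080 (f=2.9173), x2=-1.2920 (f=0.0853); f(x1) > f(x2) => keep [-2.7080, 1.0000]
Step 2: [-2.7080, 1.0000], x1=-1.2915 (f=0.0850), x2=-0.4165 (f=0.3405); f(x1) < f(x2) => keep [-2.7080, -0.4165]
Step 3: [-2.7080, -0.4165], x1=-1.8326 (f=0.6933), x2=-1.2918 (f=0.0852); f(x1) > f(x2) => keep [-1.8326, -0.4165]
Final interval: [-1.8326, -0.4165]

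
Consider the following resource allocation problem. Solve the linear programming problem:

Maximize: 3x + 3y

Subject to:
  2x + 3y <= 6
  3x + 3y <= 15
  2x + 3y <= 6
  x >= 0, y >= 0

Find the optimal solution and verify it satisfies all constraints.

Feasible vertices: (0, 0), (0, 2), (3, 0)
Objective 3x + 3y at each vertex:
  (0, 0): 0
  (0, 2): 6
  (3, 0): 9
Maximum is 9 at (3, 0).
Verify constraints at (x, y) = (3, 0):
  2*3 + 3*0 = 6 <= 6 (active)
  3*3 + 3*0 = 9 <= 15
  2*3 + 3*0 = 6 <= 6 (active)
  x = 3 >= 0, y = 0 >= 0. All constraints satisfied.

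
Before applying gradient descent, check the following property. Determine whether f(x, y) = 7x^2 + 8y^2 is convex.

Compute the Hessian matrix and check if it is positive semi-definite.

f(x,y) = 7x^2 + 8y^2
Hessian H = [[14, 0], [0, 16]]
trace(H) = 30, det(H) = 224
Eigenvalues: (30 +/- sqrt(4)) / 2 = 16, 14
Since both eigenvalues > 0, f is convex.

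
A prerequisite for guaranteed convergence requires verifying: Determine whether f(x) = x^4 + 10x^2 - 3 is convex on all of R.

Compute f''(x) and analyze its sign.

f(x) = x^4 + 10x^2 - 3
f'(x) = 4x^3 + 20x
f''(x) = 12x^2 + 20
f''(x) = 12x^2 + 20 >= 20 > 0 for all x
Therefore, f is convex on R.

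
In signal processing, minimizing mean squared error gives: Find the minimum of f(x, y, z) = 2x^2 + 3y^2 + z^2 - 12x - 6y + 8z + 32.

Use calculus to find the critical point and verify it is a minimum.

f(x,y,z) = 2x^2 + 3y^2 + z^2 - 12x - 6y + 8z + 32
df/dx = 4x + (-12) = 0 => x = 3
df/dy = 6y + (-6) = 0 => y = 1
df/dz = 2z + (8) = 0 => z = -4
f(3,1,-4) = 2*(3)^2 + 3*(1)^2 + 1*(-4)^2 + -12*(3) + -6*(1) + 8*(-4) + 32 = -5
Hessian is diagonal with entries 4, 6, 2 > 0, confirmed minimum.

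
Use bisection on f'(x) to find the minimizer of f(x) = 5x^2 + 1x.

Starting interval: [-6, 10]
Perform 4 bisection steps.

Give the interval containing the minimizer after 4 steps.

Finding critical point of f(x) = 5x^2 + 1x using bisection on f'(x) = 10x + 1.
f'(x) = 0 when x = -1/10.
Starting interval: [-6, 10]
Step 1: mid = 2, f'(mid) = 21, new interval = [-6, 2]
Step 2: mid = -2, f'(mid) = -19, new interval = [-2, 2]
Step 3: mid = 0, f'(mid) = 1, new interval = [-2, 0]
Step 4: mid = -1, f'(mid) = -9, new interval = [-1, 0]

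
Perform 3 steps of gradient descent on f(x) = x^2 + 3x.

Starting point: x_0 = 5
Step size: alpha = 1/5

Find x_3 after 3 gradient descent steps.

f(x) = x^2 + 3x, f'(x) = 2x + (3)
Step 1: f'(5) = 13, x_1 = 5 - 1/5 * 13 = 12/5
Step 2: f'(12/5) = 39/5, x_2 = 12/5 - 1/5 * 39/5 = 21/25
Step 3: f'(21/25) = 117/25, x_3 = 21/25 - 1/5 * 117/25 = -12/125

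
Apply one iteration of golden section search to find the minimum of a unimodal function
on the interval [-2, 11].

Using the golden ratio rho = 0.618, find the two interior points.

Golden section search on [-2, 11].
Golden ratio rho = 0.618 (approx).
Interior points:
  x_1 = -2 + (1-0.618)*13 = 2.9660
  x_2 = -2 + 0.618*13 = 6.0340
Compare f(x_1) and f(x_2) to determine which subinterval to keep.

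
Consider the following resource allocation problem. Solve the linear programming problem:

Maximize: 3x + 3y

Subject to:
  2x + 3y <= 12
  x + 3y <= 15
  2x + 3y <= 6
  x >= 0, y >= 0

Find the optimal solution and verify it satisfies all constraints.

Feasible vertices: (0, 0), (0, 2), (3, 0)
Objective 3x + 3y at each vertex:
  (0, 0): 0
  (0, 2): 6
  (3, 0): 9
Maximum is 9 at (3, 0).
Verify constraints at (x, y) = (3, 0):
  2*3 + 3*0 = 6 <= 12
  1*3 + 3*0 = 3 <= 15
  2*3 + 3*0 = 6 <= 6 (active)
  x = 3 >= 0, y = 0 >= 0. All constraints satisfied.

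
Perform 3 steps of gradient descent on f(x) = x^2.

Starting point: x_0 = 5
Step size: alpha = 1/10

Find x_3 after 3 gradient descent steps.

f(x) = x^2, f'(x) = 2x + (0)
Step 1: f'(5) = 10, x_1 = 5 - 1/10 * 10 = 4
Step 2: f'(4) = 8, x_2 = 4 - 1/10 * 8 = 16/5
Step 3: f'(16/5) = 32/5, x_3 = 16/5 - 1/10 * 32/5 = 64/25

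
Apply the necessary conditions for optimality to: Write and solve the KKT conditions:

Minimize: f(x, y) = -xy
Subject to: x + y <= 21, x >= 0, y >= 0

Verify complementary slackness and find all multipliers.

Problem: min -xy s.t. x + y <= 21 (multiplier lambda), x >= 0 (mu_x), y >= 0 (mu_y)
KKT stationarity: -y + lambda - mu_x = 0, -x + lambda - mu_y = 0, with lambda, mu_x, mu_y >= 0
Complementary slackness: lambda*(x + y - 21) = 0, mu_x*x = 0, mu_y*y = 0
If lambda = 0: y = -mu_x <= 0 and x = -mu_y <= 0 force x = y = 0 with f = 0; but x = y = 21/2 is feasible with f = -441/4 < 0, so this is not the minimum. Hence lambda > 0 and x + y = 21.
Try x > 0, y > 0 (so mu_x = mu_y = 0): y = lambda, x = lambda => x = y = lambda
x + y = 21 => 2*lambda = 21 => lambda = 21/2
x* = y* = 21/2 > 0, consistent with mu_x = mu_y = 0.
(Any feasible point with x = 0 or y = 0 has f = 0 > -441/4, so the minimum is not on those boundaries.)
min(-xy) = -441/4 (i.e. max xy = 441/4)
Multipliers: lambda = 21/2, mu_x = 0, mu_y = 0
Complementary slackness: lambda*(x + y - 21) = 21/2*(21/2 + 21/2 - 21) = 0, mu_x*x = 0*21/2 = 0, mu_y*y = 0*21/2 = 0. Satisfied.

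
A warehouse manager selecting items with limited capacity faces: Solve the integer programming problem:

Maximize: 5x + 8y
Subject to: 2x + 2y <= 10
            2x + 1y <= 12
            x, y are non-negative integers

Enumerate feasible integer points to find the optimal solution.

Constraint 1: 2x + 2y <= 10
Constraint 2: 2x + 1y <= 12
Feasible x range (need y >= 0): 0 <= x <= min(10/2, 12/2) => x in {0, ..., 5}.
Enumerate feasible integer points row by row (the coefficient of y is 8 > 0, so for each x the largest feasible y gives the best value):
  x = 0: y <= min((10 - 2*0)/2, (12 - 2*0)/1) => y in {0, ..., 5}; best 5*0 + 8*5 = 40
  x = 1: y <= min((10 - 2*1)/2, (12 - 2*1)/1) => y in {0, ..., 4}; best 5*1 + 8*4 = 37
  x = 2: y <= min((10 - 2*2)/2, (12 - 2*2)/1) => y in {0, ..., 3}; best 5*2 + 8*3 = 34
  x = 3: y <= min((10 - 2*3)/2, (12 - 2*3)/1) => y in {0, ..., 2}; best 5*3 + 8*2 = 31
  x = 4: y <= min((10 - 2*4)/2, (12 - 2*4)/1) => y in {0, ..., 1}; best 5*4 + 8*1 = 28
  x = 5: y <= min((10 - 2*5)/2, (12 - 2*5)/1) => y in {0}; best 5*5 + 8*0 = 25
The maximum 5x + 8y = 40 is achieved at x = 0, y = 5.
Check: 2*0 + 2*5 = 10 <= 10 and 2*0 + 1*5 = 5 <= 12.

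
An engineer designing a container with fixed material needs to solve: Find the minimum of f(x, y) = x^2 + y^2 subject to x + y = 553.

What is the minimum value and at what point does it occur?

Substitute y = 553 - x into f(x,y) = x^2 + y^2:
g(x) = x^2 + (553 - x)^2 = 2x^2 - 1106x + 305809
g'(x) = 4x - 1106 = 0  =>  x = 553/2
y = 553 - 553/2 = 553/2
Minimum value = (553/2)^2 + (553/2)^2 = 305809/2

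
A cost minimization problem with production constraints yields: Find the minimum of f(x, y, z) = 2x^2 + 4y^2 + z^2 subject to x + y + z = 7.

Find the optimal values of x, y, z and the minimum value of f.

Using Lagrange multipliers on f = 2x^2 + 4y^2 + z^2 with constraint x + y + z = 7:
Conditions: 2*2*x = lambda, 2*4*y = lambda, 2*1*z = lambda
So x = lambda/4, y = lambda/8, z = lambda/2
Substituting into constraint: lambda * (7/8) = 7
lambda = 8
x = 2, y = 1, z = 4
Minimum value = 28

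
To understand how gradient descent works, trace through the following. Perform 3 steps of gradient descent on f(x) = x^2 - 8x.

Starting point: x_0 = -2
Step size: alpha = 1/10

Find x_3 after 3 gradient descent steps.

f(x) = x^2 - 8x, f'(x) = 2x + (-8)
Step 1: f'(-2) = -12, x_1 = -2 - 1/10 * -12 = -4/5
Step 2: f'(-4/5) = -48/5, x_2 = -4/5 - 1/10 * -48/5 = 4/25
Step 3: f'(4/25) = -192/25, x_3 = 4/25 - 1/10 * -192/25 = 116/125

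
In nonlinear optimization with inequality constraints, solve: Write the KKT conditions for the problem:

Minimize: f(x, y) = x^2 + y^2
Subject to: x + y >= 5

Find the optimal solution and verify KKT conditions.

KKT conditions for min x^2 + y^2 s.t. x + y >= 5:
Stationarity: 2x = mu, 2y = mu
So x = y = mu/2.
Complementary slackness: mu*(x + y - 5) = 0
Primal feasibility: x + y >= 5; dual feasibility: mu >= 0
If mu = 0 then x = y = 0, but 0 + 0 < 5 is infeasible, so the constraint is active.
Constraint active: x + y = 2*(mu/2) = 5 => mu = 5
x = y = 5/2, f = 25/2
Verify: stationarity 2*(5/2) = 5 = mu; primal 5/2 + 5/2 = 5 >= 5; dual mu = 5 >= 0; complementary slackness 5*(5 - 5) = 0. All KKT conditions hold.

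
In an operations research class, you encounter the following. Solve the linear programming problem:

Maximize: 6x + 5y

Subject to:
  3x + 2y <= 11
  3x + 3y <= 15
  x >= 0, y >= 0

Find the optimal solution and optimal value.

Feasible vertices: (0, 0), (0, 5), (1, 4), (11/3, 0)
Objective 6x + 5y at each:
  (0, 0): 0
  (0, 5): 25
  (1, 4): 26
  (11/3, 0): 22
Maximum is 26 at (1, 4).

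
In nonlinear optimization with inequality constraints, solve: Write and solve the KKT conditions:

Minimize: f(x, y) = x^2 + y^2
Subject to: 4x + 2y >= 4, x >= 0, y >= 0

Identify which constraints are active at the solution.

KKT conditions for min x^2 + y^2 s.t. 4x + 2y >= 4, x >= 0, y >= 0:
Stationarity: 2x = mu*4 + mu_x, 2y = mu*2 + mu_y, with mu, mu_x, mu_y >= 0
Complementary slackness: mu*(4x + 2y - 4) = 0, mu_x*x = 0, mu_y*y = 0
(0, 0) is infeasible (4*0 + 2*0 < 4), so if mu = 0 stationarity would force x = mu_x/2 >= 0, y = mu_y/2 >= 0 with mu_x*x = mu_y*y = 0, i.e. x = y = 0: contradiction. Hence mu > 0 and 4x + 2y = 4 is active.
Try x > 0, y > 0 (so mu_x = mu_y = 0): x = 4*mu/2, y = 2*mu/2
Substitute: 4*(4*mu/2) + 2*(2*mu/2) = 4
  mu*20/2 = 4 => mu = 2/5
x* = 4/5 > 0, y* = 2/5 > 0, consistent with mu_x = mu_y = 0.
f is convex and the constraints are linear, so this KKT point is the global minimum.
f* = 4/5
Active constraints: 4x + 2y >= 4 (holds with equality, mu = 2/5 > 0); x >= 0 and y >= 0 are inactive (mu_x = mu_y = 0).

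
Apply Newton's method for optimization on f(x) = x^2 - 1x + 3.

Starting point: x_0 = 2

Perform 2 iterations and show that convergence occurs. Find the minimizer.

f(x) = x^2 - 1x + 3, f'(x) = 2x + (-1), f''(x) = 2
Step 1: f'(2) = 3, x_1 = 2 - 3/2 = 1/2
Step 2: f'(1/2) = 0, x_2 = 1/2 (converged)
Newton's method converges in 1 step for quadratics.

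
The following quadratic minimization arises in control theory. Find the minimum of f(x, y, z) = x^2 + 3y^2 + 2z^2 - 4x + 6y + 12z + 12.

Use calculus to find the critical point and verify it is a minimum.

f(x,y,z) = x^2 + 3y^2 + 2z^2 - 4x + 6y + 12z + 12
df/dx = 2x + (-4) = 0 => x = 2
df/dy = 6y + (6) = 0 => y = -1
df/dz = 4z + (12) = 0 => z = -3
f(2,-1,-3) = 1*(2)^2 + 3*(-1)^2 + 2*(-3)^2 + -4*(2) + 6*(-1) + 12*(-3) + 12 = -13
Hessian is diagonal with entries 2, 6, 4 > 0, confirmed minimum.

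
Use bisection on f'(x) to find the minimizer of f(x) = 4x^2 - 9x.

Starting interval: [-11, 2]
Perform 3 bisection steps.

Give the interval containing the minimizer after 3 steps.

Finding critical point of f(x) = 4x^2 - 9x using bisection on f'(x) = 8x + -9.
f'(x) = 0 when x = 9/8.
Starting interval: [-11, 2]
Step 1: mid = -9/2, f'(mid) = -45, new interval = [-9/2, 2]
Step 2: mid = -5/4, f'(mid) = -19, new interval = [-5/4, 2]
Step 3: mid = 3/8, f'(mid) = -6, new interval = [3/8, 2]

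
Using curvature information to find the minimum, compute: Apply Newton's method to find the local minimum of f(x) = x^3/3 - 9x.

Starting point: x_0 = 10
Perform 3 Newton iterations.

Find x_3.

f(x) = x^3/3 - 9x
f'(x) = x^2 - 9, f''(x) = 2x
Newton update: x_{n+1} = x_n - (x_n^2 - 9)/(2*x_n)
Step 1: x_0 = 10, f'=91, f''=20, x_1 = 109/20
Step 2: x_1 = 109/20, f'=8281/400, f''=109/10, x_2 = 15481/4360
Step 3: x_2 = 15481/4360, f'=68574961/19009600, f''=15481/2180, x_3 = 410747761/134994320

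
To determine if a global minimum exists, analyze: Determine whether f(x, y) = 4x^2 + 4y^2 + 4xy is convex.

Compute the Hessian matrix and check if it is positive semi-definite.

f(x,y) = 4x^2 + 4y^2 + 4xy
Hessian H = [[8, 4], [4, 8]]
trace(H) = 16, det(H) = 48
Eigenvalues: (16 +/- sqrt(64)) / 2 = 12, 4
Since both eigenvalues > 0, f is convex.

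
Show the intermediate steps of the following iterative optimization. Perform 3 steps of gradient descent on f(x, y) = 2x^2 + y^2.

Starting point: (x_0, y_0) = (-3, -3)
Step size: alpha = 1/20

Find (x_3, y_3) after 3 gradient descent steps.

f(x,y) = 2x^2 + y^2
grad_x = 4x + 0y, grad_y = 2y + 0x
Step 1: grad = (-12, -6), (-12/5, -27/10)
Step 2: grad = (-48/5, -27/5), (-48/25, -243/100)
Step 3: grad = (-192/25, -243/50), (-192/125, -2187/1000)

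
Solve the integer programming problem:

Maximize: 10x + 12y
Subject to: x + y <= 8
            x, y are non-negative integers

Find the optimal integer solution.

Objective: 10x + 12y, constraint: x + y <= 8
Coefficient of y is 12 > coefficient of x is 10, so allocate the entire budget to y.
Optimal: x = 0, y = 8, value = 96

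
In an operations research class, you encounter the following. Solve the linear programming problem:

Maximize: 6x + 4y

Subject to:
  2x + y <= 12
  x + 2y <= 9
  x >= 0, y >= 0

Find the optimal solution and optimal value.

Feasible vertices: (0, 0), (0, 9/2), (5, 2), (6, 0)
Objective 6x + 4y at each:
  (0, 0): 0
  (0, 9/2): 18
  (5, 2): 38
  (6, 0): 36
Maximum is 38 at (5, 2).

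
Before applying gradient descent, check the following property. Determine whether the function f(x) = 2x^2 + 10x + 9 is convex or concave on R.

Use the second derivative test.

f(x) = 2x^2 + 10x + 9
f'(x) = 4x + 10
f''(x) = 4
Since f''(x) = 4 > 0 for all x, f is convex on R.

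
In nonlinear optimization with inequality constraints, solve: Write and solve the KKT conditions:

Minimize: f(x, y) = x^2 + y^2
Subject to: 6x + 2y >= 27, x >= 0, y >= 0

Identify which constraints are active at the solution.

KKT conditions for min x^2 + y^2 s.t. 6x + 2y >= 27, x >= 0, y >= 0:
Stationarity: 2x = mu*6 + mu_x, 2y = mu*2 + mu_y, with mu, mu_x, mu_y >= 0
Complementary slackness: mu*(6x + 2y - 27) = 0, mu_x*x = 0, mu_y*y = 0
(0, 0) is infeasible (6*0 + 2*0 < 27), so if mu = 0 stationarity would force x = mu_x/2 >= 0, y = mu_y/2 >= 0 with mu_x*x = mu_y*y = 0, i.e. x = y = 0: contradiction. Hence mu > 0 and 6x + 2y = 27 is active.
Try x > 0, y > 0 (so mu_x = mu_y = 0): x = 6*mu/2, y = 2*mu/2
Substitute: 6*(6*mu/2) + 2*(2*mu/2) = 27
  mu*40/2 = 27 => mu = 27/20
x* = 81/20 > 0, y* = 27/20 > 0, consistent with mu_x = mu_y = 0.
f is convex and the constraints are linear, so this KKT point is the global minimum.
f* = 729/40
Active constraints: 6x + 2y >= 27 (holds with equality, mu = 27/20 > 0); x >= 0 and y >= 0 are inactive (mu_x = mu_y = 0).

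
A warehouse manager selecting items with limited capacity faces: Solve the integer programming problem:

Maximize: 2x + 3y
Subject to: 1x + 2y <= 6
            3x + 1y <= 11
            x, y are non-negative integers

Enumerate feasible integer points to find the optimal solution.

Constraint 1: 1x + 2y <= 6
Constraint 2: 3x + 1y <= 11
Feasible x range (need y >= 0): 0 <= x <= min(6/1, 11/3) => x in {0, ..., 3}.
Enumerate feasible integer points row by row (the coefficient of y is 3 > 0, so for each x the largest feasible y gives the best value):
  x = 0: y <= min((6 - 1*0)/2, (11 - 3*0)/1) => y in {0, ..., 3}; best 2*0 + 3*3 = 9
  x = 1: y <= min((6 - 1*1)/2, (11 - 3*1)/1) => y in {0, ..., 2}; best 2*1 + 3*2 = 8
  x = 2: y <= min((6 - 1*2)/2, (11 - 3*2)/1) => y in {0, ..., 2}; best 2*2 + 3*2 = 10
  x = 3: y <= min((6 - 1*3)/2, (11 - 3*3)/1) => y in {0, ..., 1}; best 2*3 + 3*1 = 9
The maximum 2x + 3y = 10 is achieved at x = 2, y = 2.
Check: 1*2 + 2*2 = 6 <= 6 and 3*2 + 1*2 = 8 <= 11.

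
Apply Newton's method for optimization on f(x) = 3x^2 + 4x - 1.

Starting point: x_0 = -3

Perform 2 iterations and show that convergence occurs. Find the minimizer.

f(x) = 3x^2 + 4x - 1, f'(x) = 6x + (4), f''(x) = 6
Step 1: f'(-3) = -14, x_1 = -3 - -14/6 = -2/3
Step 2: f'(-2/3) = 0, x_2 = -2/3 (converged)
Newton's method converges in 1 step for quadratics.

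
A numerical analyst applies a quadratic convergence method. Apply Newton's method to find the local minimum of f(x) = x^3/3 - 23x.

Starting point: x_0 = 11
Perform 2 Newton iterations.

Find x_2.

f(x) = x^3/3 - 23x
f'(x) = x^2 - 23, f''(x) = 2x
Newton update: x_{n+1} = x_n - (x_n^2 - 23)/(2*x_n)
Step 1: x_0 = 11, f'=98, f''=22, x_1 = 72/11
Step 2: x_1 = 72/11, f'=2401/121, f''=144/11, x_2 = 7967/1584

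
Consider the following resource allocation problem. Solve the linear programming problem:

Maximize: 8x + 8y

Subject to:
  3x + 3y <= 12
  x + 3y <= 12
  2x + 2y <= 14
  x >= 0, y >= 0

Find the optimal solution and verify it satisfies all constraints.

Feasible vertices: (0, 0), (0, 4), (4, 0)
Objective 8x + 8y at each vertex:
  (0, 0): 0
  (0, 4): 32
  (4, 0): 32
Maximum is 32 at (0, 4).
Verify constraints at (x, y) = (0, 4):
  3*0 + 3*4 = 12 <= 12 (active)
  1*0 + 3*4 = 12 <= 12 (active)
  2*0 + 2*4 = 8 <= 14
  x = 0 >= 0, y = 4 >= 0. All constraints satisfied.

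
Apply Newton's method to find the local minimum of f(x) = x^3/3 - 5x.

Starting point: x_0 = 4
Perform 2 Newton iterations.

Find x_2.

f(x) = x^3/3 - 5x
f'(x) = x^2 - 5, f''(x) = 2x
Newton update: x_{n+1} = x_n - (x_n^2 - 5)/(2*x_n)
Step 1: x_0 = 4, f'=11, f''=8, x_1 = 21/8
Step 2: x_1 = 21/8, f'=121/64, f''=21/4, x_2 = 761/336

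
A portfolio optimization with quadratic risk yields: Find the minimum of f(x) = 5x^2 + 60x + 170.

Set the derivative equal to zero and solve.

f(x) = 5x^2 + 60x + 170
f'(x) = 10x + (60) = 0
x = -60/10 = -6
f(-6) = -10
Since f''(x) = 10 > 0, this is a minimum.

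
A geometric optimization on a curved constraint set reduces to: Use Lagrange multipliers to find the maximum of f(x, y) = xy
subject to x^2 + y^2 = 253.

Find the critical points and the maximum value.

Lagrange conditions: y = 2*lambda*x and x = 2*lambda*y
If x = 0 then y = 0, violating the constraint, so x, y != 0.
Dividing: y/x = x/y => x^2 = y^2 => y = x or y = -x
Constraint: 2x^2 = 253 => x^2 = 253/2 => x = +/-sqrt(253/2)
Critical points: (sqrt(253/2), sqrt(253/2)), (-sqrt(253/2), -sqrt(253/2)), (sqrt(253/2), -sqrt(253/2)), (-sqrt(253/2), sqrt(253/2))
  y = x:  xy = x^2 = 253/2  at (sqrt(253/2), sqrt(253/2)) and (-sqrt(253/2), -sqrt(253/2))
  y = -x: xy = -x^2 = -253/2 at (sqrt(253/2), -sqrt(253/2)) and (-sqrt(253/2), sqrt(253/2))
Maximum xy = 253/2 at (sqrt(253/2), sqrt(253/2)) and (-sqrt(253/2), -sqrt(253/2))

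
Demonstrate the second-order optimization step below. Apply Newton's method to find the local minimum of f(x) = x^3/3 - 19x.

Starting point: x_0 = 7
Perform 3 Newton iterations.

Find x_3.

f(x) = x^3/3 - 19x
f'(x) = x^2 - 19, f''(x) = 2x
Newton update: x_{n+1} = x_n - (x_n^2 - 19)/(2*x_n)
Step 1: x_0 = 7, f'=30, f''=14, x_1 = 34/7
Step 2: x_1 = 34/7, f'=225/49, f''=68/7, x_2 = 2087/476
Step 3: x_2 = 2087/476, f'=50625/226576, f''=2087/238, x_3 = 8660513/1986824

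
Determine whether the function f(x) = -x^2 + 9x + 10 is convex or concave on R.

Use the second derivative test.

f(x) = -x^2 + 9x + 10
f'(x) = -2x + 9
f''(x) = -2
Since f''(x) = -2 < 0 for all x, f is concave on R.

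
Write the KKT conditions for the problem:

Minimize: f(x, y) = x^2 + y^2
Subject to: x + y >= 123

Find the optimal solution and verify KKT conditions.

KKT conditions for min x^2 + y^2 s.t. x + y >= 123:
Stationarity: 2x = mu, 2y = mu
So x = y = mu/2.
Complementary slackness: mu*(x + y - 123) = 0
Primal feasibility: x + y >= 123; dual feasibility: mu >= 0
If mu = 0 then x = y = 0, but 0 + 0 < 123 is infeasible, so the constraint is active.
Constraint active: x + y = 2*(mu/2) = 123 => mu = 123
x = y = 123/2, f = 15129/2
Verify: stationarity 2*(123/2) = 123 = mu; primal 123/2 + 123/2 = 123 >= 123; dual mu = 123 >= 0; complementary slackness 123*(123 - 123) = 0. All KKT conditions hold.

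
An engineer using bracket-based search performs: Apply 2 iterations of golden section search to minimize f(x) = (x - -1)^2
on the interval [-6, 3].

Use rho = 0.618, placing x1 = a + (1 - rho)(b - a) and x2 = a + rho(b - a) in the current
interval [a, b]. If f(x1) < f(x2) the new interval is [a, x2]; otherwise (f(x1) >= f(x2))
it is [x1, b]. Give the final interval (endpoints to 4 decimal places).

Golden section search for min of f(x) = (x - -1)^2 on [-6, 3].
Each step: x1 = a + (1 - rho)(b - a), x2 = a + rho(b - a); if f(x1) < f(x2) keep [a, x2], otherwise keep [x1, b].
Step 1: [-6.0000, 3.0000], x1=-2.5620 (f=2.4398), x2=-0.4380 (f=0.3158); f(x1) > f(x2) => keep [-2.5620, 3.0000]
Step 2: [-2.5620, 3.0000], x1=-0.4373 (f=0.3166), x2=0.8753 (f=3.5168); f(x1) < f(x2) => keep [-2.5620, 0.8753]
Final interval: [-2.5620, 0.8753]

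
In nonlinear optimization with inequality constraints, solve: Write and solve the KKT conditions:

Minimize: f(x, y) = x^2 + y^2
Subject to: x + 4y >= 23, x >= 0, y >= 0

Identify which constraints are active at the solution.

KKT conditions for min x^2 + y^2 s.t. 1x + 4y >= 23, x >= 0, y >= 0:
Stationarity: 2x = mu*1 + mu_x, 2y = mu*4 + mu_y, with mu, mu_x, mu_y >= 0
Complementary slackness: mu*(x + 4y - 23) = 0, mu_x*x = 0, mu_y*y = 0
(0, 0) is infeasible (1*0 + 4*0 < 23), so if mu = 0 stationarity would force x = mu_x/2 >= 0, y = mu_y/2 >= 0 with mu_x*x = mu_y*y = 0, i.e. x = y = 0: contradiction. Hence mu > 0 and x + 4y = 23 is active.
Try x > 0, y > 0 (so mu_x = mu_y = 0): x = 1*mu/2, y = 4*mu/2
Substitute: 1*(1*mu/2) + 4*(4*mu/2) = 23
  mu*17/2 = 23 => mu = 46/17
x* = 23/17 > 0, y* = 92/17 > 0, consistent with mu_x = mu_y = 0.
f is convex and the constraints are linear, so this KKT point is the global minimum.
f* = 529/17
Active constraints: x + 4y >= 23 (holds with equality, mu = 46/17 > 0); x >= 0 and y >= 0 are inactive (mu_x = mu_y = 0).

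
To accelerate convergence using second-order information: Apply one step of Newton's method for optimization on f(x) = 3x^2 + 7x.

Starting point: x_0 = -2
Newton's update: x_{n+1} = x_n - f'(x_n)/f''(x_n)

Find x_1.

f(x) = 3x^2 + 7x
f'(x) = 6x + (7), f''(x) = 6
Newton step: x_1 = x_0 - f'(x_0)/f''(x_0)
f'(-2) = -5
x_1 = -2 - -5/6 = -7/6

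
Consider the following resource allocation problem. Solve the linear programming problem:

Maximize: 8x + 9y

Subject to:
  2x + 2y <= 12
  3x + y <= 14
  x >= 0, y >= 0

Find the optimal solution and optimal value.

Feasible vertices: (0, 0), (0, 6), (4, 2), (14/3, 0)
Objective 8x + 9y at each:
  (0, 0): 0
  (0, 6): 54
  (4, 2): 50
  (14/3, 0): 112/3
Maximum is 54 at (0, 6).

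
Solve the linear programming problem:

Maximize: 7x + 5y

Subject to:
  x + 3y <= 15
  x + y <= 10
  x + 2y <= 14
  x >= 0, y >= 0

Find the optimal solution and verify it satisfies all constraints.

Feasible vertices: (0, 0), (0, 5), (15/2, 5/2), (10, 0)
Objective 7x + 5y at each vertex:
  (0, 0): 0
  (0, 5): 25
  (15/2, 5/2): 65
  (10, 0): 70
Maximum is 70 at (10, 0).
Verify constraints at (x, y) = (10, 0):
  1*10 + 3*0 = 10 <= 15
  1*10 + 1*0 = 10 <= 10 (active)
  1*10 + 2*0 = 10 <= 14
  x = 10 >= 0, y = 0 >= 0. All constraints satisfied.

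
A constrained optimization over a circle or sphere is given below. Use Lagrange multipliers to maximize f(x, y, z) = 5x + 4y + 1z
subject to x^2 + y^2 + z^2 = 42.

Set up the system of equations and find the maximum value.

Lagrange conditions: 5 = 2*lambda*x, 4 = 2*lambda*y, 1 = 2*lambda*z
So x:5 = y:4 = z:1, i.e. x = 5t, y = 4t, z = 1t
Constraint: t^2*(5^2 + 4^2 + 1^2) = 42
  t^2 * 42 = 42  =>  t = sqrt(1)
Maximum = 5*5t + 4*4t + 1*1t = 42*sqrt(1) = 42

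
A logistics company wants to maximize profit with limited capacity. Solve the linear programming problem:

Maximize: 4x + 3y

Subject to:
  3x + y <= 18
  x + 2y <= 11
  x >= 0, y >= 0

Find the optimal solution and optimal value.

Feasible vertices: (0, 0), (0, 11/2), (5, 3), (6, 0)
Objective 4x + 3y at each:
  (0, 0): 0
  (0, 11/2): 33/2
  (5, 3): 29
  (6, 0): 24
Maximum is 29 at (5, 3).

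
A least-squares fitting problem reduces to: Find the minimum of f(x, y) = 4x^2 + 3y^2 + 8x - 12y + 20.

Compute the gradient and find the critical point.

f(x,y) = 4x^2 + 3y^2 + 8x - 12y + 20
df/dx = 8x + (8) = 0  =>  x = -1
df/dy = 6y + (-12) = 0  =>  y = 2
f(-1, 2) = 4*(-1)^2 + 3*(2)^2 + 8*(-1) + -12*(2) + 20 = 4
Hessian is diagonal with entries 8, 6 > 0, so this is a minimum.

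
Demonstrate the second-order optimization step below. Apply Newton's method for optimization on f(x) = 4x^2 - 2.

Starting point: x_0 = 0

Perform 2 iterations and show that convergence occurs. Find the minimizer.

f(x) = 4x^2 - 2, f'(x) = 8x + (0), f''(x) = 8
Step 1: f'(0) = 0, x_1 = 0 - 0/8 = 0
Step 2: f'(0) = 0, x_2 = 0 (converged)
Newton's method converges in 1 step for quadratics.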